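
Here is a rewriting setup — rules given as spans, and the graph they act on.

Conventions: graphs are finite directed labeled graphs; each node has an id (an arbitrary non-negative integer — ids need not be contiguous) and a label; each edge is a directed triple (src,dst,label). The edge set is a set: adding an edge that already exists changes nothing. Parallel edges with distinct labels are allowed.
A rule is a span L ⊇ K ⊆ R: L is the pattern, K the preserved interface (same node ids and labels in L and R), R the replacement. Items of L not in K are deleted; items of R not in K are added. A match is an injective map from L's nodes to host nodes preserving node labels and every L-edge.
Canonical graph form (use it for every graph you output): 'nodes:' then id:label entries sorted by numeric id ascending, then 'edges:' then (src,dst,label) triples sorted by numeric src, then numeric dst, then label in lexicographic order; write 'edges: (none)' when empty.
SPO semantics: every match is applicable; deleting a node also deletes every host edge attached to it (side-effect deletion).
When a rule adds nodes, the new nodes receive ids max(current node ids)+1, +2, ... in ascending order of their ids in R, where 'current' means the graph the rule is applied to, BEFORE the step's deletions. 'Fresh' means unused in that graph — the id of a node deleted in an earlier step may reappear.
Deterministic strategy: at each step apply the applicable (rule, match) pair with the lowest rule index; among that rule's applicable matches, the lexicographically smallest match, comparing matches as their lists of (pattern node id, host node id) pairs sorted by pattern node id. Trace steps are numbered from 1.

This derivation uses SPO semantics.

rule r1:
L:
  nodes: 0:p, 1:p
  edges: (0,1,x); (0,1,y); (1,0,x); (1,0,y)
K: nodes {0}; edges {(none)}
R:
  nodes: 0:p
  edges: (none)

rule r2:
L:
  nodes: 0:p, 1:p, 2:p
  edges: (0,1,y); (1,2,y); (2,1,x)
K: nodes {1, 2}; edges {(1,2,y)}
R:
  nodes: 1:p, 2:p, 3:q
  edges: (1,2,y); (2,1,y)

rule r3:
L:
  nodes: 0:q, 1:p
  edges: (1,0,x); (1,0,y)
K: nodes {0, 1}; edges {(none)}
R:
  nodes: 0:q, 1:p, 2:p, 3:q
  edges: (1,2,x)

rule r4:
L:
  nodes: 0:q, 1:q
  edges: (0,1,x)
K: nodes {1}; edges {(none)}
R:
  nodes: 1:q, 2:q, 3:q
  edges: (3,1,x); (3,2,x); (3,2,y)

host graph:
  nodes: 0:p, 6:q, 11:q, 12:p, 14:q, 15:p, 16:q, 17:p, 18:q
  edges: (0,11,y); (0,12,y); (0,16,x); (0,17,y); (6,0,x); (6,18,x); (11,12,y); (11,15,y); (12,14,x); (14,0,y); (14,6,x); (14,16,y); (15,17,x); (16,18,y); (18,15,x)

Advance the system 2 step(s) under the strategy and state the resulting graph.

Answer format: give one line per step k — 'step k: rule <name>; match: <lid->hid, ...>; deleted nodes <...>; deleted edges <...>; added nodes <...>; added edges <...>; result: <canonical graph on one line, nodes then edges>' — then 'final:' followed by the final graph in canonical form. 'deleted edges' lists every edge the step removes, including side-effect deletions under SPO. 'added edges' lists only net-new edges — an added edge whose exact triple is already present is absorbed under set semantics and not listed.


step 1: rule r4; match: 0->6, 1->18; deleted nodes 6; deleted edges (6,0,x); (6,18,x); (14,6,x); added nodes 19, 20; added edges (20,18,x); (20,19,x); (20,19,y); result: nodes: 0:p, 11:q, 12:p, 14:q, 15:p, 16:q, 17:p, 18:q, 19:q, 20:q edges: (0,11,y); (0,12,y); (0,16,x); (0,17,y); (11,12,y); (11,15,y); (12,14,x); (14,0,y); (14,16,y); (15,17,x); (16,18,y); (18,15,x); (20,18,x); (20,19,x); (20,19,y)
step 2: rule r4; match: 0->20, 1->18; deleted nodes 20; deleted edges (20,18,x); (20,19,x); (20,19,y); added nodes 21, 22; added edges (22,18,x); (22,21,x); (22,21,y); result: nodes: 0:p, 11:q, 12:p, 14:q, 15:p, 16:q, 17:p, 18:q, 19:q, 21:q, 22:q edges: (0,11,y); (0,12,y); (0,16,x); (0,17,y); (11,12,y); (11,15,y); (12,14,x); (14,0,y); (14,16,y); (15,17,x); (16,18,y); (18,15,x); (22,18,x); (22,21,x); (22,21,y)
final:
nodes: 0:p, 11:q, 12:p, 14:q, 15:p, 16:q, 17:p, 18:q, 19:q, 21:q, 22:q
edges: (0,11,y); (0,12,y); (0,16,x); (0,17,y); (11,12,y); (11,15,y); (12,14,x); (14,0,y); (14,16,y); (15,17,x); (16,18,y); (18,15,x); (22,18,x); (22,21,x); (22,21,y)


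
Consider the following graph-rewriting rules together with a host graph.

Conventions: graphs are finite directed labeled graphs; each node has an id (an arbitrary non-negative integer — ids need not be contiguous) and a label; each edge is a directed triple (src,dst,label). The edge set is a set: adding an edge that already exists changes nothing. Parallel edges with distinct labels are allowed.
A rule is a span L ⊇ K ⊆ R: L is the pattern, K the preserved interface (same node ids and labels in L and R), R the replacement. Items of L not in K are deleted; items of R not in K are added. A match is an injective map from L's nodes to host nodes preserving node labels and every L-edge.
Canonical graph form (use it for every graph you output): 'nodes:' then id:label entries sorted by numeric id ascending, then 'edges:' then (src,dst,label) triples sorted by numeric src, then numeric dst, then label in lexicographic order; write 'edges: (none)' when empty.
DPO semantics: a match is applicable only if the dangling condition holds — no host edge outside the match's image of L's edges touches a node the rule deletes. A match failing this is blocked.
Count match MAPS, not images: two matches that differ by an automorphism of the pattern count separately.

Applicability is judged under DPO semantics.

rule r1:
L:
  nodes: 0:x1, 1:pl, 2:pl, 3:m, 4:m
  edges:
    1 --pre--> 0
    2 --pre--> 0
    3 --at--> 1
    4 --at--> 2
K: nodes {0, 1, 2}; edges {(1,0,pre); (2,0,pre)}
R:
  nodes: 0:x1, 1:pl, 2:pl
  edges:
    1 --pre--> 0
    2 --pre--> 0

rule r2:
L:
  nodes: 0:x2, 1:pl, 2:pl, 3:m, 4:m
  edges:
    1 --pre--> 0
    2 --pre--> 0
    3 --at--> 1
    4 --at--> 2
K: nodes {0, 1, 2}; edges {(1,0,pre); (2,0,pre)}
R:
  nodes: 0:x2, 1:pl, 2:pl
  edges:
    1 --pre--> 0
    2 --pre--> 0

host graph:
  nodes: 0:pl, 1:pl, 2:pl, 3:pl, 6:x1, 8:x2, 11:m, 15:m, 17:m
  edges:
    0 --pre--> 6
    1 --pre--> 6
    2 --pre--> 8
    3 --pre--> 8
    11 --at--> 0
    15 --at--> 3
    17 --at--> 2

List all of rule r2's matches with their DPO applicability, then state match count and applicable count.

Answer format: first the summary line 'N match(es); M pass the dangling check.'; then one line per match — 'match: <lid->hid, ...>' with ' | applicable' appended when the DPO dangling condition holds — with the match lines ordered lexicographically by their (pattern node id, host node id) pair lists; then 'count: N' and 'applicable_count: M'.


2 match(es); 2 pass the dangling check.
match: 0->8, 1->2, 2->3, 3->17, 4->15 | applicable
match: 0->8, 1->3, 2->2, 3->15, 4->17 | applicable
count: 2
applicable_count: 2


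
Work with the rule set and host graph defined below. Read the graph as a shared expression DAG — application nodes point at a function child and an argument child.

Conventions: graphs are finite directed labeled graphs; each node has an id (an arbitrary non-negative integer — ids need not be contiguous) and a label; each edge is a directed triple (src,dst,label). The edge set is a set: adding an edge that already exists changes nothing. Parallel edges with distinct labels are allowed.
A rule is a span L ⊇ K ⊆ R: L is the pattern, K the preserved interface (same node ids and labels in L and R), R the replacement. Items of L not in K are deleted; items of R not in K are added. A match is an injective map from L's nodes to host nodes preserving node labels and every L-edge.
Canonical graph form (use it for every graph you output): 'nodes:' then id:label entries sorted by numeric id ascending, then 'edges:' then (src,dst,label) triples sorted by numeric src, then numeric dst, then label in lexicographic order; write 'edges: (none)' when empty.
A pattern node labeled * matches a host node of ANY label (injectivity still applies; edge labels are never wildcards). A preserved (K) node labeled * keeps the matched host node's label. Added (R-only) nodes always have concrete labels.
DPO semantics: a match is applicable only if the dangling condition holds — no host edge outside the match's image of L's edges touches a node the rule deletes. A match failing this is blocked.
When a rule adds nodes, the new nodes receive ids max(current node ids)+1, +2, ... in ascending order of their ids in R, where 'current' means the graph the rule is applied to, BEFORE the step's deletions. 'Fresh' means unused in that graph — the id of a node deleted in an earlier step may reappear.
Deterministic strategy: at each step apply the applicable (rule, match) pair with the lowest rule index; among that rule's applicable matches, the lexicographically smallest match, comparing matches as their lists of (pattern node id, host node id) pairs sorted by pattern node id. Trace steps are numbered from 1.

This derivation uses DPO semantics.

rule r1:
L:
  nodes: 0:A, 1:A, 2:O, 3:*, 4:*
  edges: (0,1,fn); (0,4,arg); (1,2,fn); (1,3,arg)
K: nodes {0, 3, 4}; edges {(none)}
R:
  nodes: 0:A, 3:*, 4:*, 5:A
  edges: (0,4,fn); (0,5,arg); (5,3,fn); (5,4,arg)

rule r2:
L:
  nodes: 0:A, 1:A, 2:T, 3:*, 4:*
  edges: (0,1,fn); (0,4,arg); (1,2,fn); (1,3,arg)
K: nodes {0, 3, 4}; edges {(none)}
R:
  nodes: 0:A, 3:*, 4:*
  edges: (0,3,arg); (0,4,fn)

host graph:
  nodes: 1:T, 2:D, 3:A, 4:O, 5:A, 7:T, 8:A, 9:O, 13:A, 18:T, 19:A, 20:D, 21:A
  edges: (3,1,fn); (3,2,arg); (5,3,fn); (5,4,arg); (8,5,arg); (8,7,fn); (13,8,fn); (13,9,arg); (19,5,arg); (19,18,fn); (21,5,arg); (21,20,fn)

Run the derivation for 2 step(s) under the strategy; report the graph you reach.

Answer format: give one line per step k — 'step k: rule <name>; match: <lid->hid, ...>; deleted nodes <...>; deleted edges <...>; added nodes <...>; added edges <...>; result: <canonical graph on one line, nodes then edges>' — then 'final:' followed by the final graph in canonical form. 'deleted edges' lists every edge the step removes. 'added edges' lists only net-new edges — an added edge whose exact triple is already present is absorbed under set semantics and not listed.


step 1: rule r2; match: 0->5, 1->3, 2->1, 3->2, 4->4; deleted nodes 1, 3; deleted edges (3,1,fn); (3,2,arg); (5,3,fn); (5,4,arg); added nodes (none); added edges (5,2,arg); (5,4,fn); result: nodes: 2:D, 4:O, 5:A, 7:T, 8:A, 9:O, 13:A, 18:T, 19:A, 20:D, 21:A edges: (5,2,arg); (5,4,fn); (8,5,arg); (8,7,fn); (13,8,fn); (13,9,arg); (19,5,arg); (19,18,fn); (21,5,arg); (21,20,fn)
step 2: rule r2; match: 0->13, 1->8, 2->7, 3->5, 4->9; deleted nodes 7, 8; deleted edges (8,5,arg); (8,7,fn); (13,8,fn); (13,9,arg); added nodes (none); added edges (13,5,arg); (13,9,fn); result: nodes: 2:D, 4:O, 5:A, 9:O, 13:A, 18:T, 19:A, 20:D, 21:A edges: (5,2,arg); (5,4,fn); (13,5,arg); (13,9,fn); (19,5,arg); (19,18,fn); (21,5,arg); (21,20,fn)
final:
nodes: 2:D, 4:O, 5:A, 9:O, 13:A, 18:T, 19:A, 20:D, 21:A
edges: (5,2,arg); (5,4,fn); (13,5,arg); (13,9,fn); (19,5,arg); (19,18,fn); (21,5,arg); (21,20,fn)


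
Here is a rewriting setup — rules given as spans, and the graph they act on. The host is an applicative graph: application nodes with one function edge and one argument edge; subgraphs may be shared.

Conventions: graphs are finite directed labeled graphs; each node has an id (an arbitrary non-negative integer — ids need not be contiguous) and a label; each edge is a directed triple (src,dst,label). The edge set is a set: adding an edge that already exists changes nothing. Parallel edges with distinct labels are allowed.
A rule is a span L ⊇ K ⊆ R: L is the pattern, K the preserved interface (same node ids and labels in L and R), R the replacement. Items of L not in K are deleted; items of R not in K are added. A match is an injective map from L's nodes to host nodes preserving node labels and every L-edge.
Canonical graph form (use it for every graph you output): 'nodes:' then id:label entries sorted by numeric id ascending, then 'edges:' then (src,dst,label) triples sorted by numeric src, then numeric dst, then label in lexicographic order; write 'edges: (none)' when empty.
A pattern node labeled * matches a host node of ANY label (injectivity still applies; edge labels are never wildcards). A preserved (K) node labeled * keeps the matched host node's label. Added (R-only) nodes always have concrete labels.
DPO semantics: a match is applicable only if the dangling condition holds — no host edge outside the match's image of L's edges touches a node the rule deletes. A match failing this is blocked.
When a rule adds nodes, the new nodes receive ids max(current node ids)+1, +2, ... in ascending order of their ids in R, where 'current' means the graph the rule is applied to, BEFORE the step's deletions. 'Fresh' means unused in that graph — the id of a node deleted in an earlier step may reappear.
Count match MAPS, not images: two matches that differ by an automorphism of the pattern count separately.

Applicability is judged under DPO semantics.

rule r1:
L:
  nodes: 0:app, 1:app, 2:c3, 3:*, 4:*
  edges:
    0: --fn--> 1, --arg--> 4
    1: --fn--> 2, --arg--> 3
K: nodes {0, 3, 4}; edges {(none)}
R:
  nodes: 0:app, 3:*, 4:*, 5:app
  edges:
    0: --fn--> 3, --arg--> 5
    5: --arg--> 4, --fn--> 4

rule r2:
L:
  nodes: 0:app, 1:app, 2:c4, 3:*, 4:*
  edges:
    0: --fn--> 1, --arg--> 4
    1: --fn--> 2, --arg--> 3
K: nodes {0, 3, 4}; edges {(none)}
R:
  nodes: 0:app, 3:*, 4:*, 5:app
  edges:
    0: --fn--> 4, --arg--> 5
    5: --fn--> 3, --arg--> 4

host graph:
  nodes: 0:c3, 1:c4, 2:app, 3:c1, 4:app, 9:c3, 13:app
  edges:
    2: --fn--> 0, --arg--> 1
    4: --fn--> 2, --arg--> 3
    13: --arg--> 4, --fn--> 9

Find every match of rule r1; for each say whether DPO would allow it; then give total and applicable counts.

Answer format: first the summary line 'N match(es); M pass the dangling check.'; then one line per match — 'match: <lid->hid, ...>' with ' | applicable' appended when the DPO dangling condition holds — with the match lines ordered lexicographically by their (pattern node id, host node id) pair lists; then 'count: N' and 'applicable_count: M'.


1 match(es); 1 pass the dangling check.
match: 0->4, 1->2, 2->0, 3->1, 4->3 | applicable
count: 1
applicable_count: 1


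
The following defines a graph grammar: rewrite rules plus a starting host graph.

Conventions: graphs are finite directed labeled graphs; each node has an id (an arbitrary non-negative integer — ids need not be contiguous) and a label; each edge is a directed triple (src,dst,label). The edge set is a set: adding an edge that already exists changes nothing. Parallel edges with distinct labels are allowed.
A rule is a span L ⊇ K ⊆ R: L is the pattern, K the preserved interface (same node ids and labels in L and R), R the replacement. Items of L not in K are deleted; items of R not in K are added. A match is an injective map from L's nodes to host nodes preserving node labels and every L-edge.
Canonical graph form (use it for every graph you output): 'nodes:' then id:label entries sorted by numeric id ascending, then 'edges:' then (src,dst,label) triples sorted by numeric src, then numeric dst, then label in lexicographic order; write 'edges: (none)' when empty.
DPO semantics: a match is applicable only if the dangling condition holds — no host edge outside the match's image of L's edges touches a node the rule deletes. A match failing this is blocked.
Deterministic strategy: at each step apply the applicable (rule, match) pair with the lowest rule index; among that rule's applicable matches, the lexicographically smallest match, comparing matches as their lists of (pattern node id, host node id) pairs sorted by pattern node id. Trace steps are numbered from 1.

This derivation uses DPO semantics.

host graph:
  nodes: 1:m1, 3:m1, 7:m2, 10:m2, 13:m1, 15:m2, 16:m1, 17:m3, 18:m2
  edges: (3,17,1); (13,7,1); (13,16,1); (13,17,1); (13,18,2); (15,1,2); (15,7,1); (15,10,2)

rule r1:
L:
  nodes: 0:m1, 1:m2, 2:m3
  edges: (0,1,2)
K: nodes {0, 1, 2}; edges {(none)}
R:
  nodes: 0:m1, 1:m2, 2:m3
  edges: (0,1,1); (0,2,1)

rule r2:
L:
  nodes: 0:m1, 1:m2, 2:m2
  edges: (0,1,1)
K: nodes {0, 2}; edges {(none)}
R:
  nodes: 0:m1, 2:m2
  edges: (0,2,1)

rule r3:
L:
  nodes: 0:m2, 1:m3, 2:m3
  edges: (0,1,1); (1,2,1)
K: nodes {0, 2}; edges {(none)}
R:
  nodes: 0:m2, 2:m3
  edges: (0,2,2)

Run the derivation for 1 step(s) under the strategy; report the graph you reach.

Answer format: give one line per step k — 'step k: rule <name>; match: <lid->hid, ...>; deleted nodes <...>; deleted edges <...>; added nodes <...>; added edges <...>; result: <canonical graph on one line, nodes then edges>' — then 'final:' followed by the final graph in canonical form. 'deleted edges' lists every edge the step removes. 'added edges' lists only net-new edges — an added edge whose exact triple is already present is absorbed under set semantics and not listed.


step 1: rule r1; match: 0->13, 1->18, 2->17; deleted nodes (none); deleted edges (13,18,2); added nodes (none); added edges (13,18,1); result: nodes: 1:m1, 3:m1, 7:m2, 10:m2, 13:m1, 15:m2, 16:m1, 17:m3, 18:m2 edges: (3,17,1); (13,7,1); (13,16,1); (13,17,1); (13,18,1); (15,1,2); (15,7,1); (15,10,2)
final:
nodes: 1:m1, 3:m1, 7:m2, 10:m2, 13:m1, 15:m2, 16:m1, 17:m3, 18:m2
edges: (3,17,1); (13,7,1); (13,16,1); (13,17,1); (13,18,1); (15,1,2); (15,7,1); (15,10,2)


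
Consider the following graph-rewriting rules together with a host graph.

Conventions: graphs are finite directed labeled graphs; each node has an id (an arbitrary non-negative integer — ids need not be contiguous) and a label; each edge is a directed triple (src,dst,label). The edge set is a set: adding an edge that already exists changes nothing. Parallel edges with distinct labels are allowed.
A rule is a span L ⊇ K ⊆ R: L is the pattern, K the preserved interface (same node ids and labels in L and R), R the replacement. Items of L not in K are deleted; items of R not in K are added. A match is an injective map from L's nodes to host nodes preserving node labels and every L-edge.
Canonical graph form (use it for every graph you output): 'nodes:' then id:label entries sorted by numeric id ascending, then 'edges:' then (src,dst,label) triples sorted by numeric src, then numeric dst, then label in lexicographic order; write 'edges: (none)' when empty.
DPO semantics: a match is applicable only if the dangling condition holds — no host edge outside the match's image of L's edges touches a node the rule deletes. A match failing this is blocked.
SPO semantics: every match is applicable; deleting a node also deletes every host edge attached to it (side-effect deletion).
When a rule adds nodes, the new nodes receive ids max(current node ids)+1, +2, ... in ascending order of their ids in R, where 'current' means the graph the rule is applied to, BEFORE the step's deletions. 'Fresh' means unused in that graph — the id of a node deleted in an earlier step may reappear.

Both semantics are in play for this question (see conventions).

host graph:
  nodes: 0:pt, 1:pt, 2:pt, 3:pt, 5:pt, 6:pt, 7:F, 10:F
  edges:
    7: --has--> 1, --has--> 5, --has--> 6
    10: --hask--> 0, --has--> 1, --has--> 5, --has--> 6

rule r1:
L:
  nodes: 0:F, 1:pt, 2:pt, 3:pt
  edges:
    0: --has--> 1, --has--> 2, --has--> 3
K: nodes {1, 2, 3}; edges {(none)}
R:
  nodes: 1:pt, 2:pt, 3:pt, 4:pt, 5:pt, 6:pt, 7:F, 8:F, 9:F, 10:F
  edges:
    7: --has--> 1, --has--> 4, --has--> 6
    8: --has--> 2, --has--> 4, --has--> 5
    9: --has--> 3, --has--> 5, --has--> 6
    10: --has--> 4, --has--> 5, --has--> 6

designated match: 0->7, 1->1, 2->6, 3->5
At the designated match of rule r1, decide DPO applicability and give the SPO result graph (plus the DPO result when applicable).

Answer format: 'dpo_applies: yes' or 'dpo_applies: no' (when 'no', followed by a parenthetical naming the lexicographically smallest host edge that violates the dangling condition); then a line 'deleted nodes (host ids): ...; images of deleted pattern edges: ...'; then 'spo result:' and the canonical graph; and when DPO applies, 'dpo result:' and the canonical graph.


dpo_applies: yes
deleted nodes (host ids): 7; images of deleted pattern edges: (7,1,has); (7,5,has); (7,6,has)
spo result:
nodes: 0:pt, 1:pt, 2:pt, 3:pt, 5:pt, 6:pt, 10:F, 11:pt, 12:pt, 13:pt, 14:F, 15:F, 16:F, 17:F
edges: (10,0,hask); (10,1,has); (10,5,has); (10,6,has); (14,1,has); (14,11,has); (14,13,has); (15,6,has); (15,11,has); (15,12,has); (16,5,has); (16,12,has); (16,13,has); (17,11,has); (17,12,has); (17,13,has)
dpo result:
nodes: 0:pt, 1:pt, 2:pt, 3:pt, 5:pt, 6:pt, 10:F, 11:pt, 12:pt, 13:pt, 14:F, 15:F, 16:F, 17:F
edges: (10,0,hask); (10,1,has); (10,5,has); (10,6,has); (14,1,has); (14,11,has); (14,13,has); (15,6,has); (15,11,has); (15,12,has); (16,5,has); (16,12,has); (16,13,has); (17,11,has); (17,12,has); (17,13,has)


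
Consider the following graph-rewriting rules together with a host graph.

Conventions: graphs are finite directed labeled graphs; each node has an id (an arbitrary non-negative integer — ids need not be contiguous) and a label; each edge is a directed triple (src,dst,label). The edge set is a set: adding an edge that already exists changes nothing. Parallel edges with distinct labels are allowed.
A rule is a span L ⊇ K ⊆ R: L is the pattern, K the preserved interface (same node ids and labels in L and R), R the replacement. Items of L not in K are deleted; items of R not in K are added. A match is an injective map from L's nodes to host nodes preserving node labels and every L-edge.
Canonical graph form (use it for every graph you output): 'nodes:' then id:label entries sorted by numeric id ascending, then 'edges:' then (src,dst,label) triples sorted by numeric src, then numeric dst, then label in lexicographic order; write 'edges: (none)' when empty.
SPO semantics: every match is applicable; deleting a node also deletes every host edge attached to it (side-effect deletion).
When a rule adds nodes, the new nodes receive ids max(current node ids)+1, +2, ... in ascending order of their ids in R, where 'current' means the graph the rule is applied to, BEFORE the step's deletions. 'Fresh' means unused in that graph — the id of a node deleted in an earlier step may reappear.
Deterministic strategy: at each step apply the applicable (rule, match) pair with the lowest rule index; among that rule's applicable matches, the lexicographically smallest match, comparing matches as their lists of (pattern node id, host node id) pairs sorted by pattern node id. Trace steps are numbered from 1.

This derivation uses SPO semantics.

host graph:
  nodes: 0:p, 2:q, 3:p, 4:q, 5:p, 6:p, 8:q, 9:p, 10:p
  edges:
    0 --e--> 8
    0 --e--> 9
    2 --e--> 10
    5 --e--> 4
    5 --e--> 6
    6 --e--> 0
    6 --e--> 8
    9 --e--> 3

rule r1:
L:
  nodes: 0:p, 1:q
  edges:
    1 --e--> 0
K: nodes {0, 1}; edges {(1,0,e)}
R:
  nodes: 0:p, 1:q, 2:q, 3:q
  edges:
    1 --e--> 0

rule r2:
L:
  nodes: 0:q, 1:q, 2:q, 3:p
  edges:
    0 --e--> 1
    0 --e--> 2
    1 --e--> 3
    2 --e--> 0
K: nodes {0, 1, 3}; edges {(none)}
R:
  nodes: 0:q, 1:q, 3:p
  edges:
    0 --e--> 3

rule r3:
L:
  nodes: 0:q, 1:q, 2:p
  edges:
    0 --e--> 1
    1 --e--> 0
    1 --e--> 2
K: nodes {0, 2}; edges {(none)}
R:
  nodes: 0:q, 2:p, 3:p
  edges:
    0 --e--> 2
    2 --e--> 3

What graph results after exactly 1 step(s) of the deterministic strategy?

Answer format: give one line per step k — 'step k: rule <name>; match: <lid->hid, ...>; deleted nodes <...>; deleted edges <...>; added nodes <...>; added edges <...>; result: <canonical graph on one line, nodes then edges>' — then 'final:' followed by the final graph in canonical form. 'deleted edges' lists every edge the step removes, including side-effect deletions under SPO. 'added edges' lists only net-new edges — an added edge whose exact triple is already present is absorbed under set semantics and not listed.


step 1: rule r1; match: 0->10, 1->2; deleted nodes (none); deleted edges (none); added nodes 11, 12; added edges (none); result: nodes: 0:p, 2:q, 3:p, 4:q, 5:p, 6:p, 8:q, 9:p, 10:p, 11:q, 12:q edges: (0,8,e); (0,9,e); (2,10,e); (5,4,e); (5,6,e); (6,0,e); (6,8,e); (9,3,e)
final:
nodes: 0:p, 2:q, 3:p, 4:q, 5:p, 6:p, 8:q, 9:p, 10:p, 11:q, 12:q
edges: (0,8,e); (0,9,e); (2,10,e); (5,4,e); (5,6,e); (6,0,e); (6,8,e); (9,3,e)


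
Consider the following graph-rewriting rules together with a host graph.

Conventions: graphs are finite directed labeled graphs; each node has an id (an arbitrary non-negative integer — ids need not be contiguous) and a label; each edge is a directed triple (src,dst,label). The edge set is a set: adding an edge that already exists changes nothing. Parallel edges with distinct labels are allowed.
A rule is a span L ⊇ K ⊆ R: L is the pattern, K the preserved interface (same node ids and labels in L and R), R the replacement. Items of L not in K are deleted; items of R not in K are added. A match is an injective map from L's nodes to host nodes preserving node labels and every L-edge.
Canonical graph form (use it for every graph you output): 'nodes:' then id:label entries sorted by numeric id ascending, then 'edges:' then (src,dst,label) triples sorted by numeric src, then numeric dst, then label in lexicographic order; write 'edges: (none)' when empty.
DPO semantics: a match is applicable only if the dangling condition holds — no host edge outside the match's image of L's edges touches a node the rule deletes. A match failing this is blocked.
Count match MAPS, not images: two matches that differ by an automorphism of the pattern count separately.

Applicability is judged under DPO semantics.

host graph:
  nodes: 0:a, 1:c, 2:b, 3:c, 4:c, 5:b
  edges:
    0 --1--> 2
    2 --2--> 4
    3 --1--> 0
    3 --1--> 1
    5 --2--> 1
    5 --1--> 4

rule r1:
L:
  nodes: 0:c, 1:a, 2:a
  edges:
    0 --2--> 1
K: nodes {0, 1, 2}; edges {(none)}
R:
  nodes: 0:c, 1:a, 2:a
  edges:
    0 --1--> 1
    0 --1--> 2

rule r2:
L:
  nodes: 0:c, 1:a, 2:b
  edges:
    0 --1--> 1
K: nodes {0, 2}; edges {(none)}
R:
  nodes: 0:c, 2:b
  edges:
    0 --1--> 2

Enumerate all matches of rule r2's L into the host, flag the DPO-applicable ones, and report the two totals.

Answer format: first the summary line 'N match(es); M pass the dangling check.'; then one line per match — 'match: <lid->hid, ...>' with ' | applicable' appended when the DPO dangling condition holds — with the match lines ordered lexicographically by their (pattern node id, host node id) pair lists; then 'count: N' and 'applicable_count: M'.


2 match(es); 0 pass the dangling check.
match: 0->3, 1->0, 2->2
match: 0->3, 1->0, 2->5
count: 2
applicable_count: 0


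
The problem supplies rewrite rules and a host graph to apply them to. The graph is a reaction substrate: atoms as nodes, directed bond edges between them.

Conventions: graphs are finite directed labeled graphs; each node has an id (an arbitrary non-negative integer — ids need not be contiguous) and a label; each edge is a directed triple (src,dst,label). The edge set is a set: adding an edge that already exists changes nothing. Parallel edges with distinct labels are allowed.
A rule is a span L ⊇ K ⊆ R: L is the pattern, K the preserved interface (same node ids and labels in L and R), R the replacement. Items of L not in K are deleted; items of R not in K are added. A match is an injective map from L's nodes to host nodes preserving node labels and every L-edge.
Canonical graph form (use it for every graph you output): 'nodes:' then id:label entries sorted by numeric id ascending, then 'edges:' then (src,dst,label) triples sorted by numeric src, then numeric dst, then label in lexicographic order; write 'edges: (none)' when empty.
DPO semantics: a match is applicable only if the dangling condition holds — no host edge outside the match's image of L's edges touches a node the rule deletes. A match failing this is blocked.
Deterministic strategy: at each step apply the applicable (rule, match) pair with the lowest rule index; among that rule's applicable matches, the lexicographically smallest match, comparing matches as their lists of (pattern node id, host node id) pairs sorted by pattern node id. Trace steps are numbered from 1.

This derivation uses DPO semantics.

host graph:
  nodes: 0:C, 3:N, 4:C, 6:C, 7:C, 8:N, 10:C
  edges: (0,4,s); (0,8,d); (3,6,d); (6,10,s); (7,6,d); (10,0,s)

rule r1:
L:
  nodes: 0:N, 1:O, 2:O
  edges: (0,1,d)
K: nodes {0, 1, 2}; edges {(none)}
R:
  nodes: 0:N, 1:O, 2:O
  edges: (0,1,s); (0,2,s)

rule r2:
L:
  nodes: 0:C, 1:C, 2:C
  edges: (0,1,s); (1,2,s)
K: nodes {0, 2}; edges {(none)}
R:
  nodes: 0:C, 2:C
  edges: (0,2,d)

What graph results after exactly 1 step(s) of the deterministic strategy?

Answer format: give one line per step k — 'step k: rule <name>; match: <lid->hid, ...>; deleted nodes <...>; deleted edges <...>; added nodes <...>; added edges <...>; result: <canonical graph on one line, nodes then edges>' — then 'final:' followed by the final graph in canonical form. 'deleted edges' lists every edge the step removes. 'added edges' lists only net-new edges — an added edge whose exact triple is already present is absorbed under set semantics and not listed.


step 1: rule r2; match: 0->6, 1->10, 2->0; deleted nodes 10; deleted edges (6,10,s); (10,0,s); added nodes (none); added edges (6,0,d); result: nodes: 0:C, 3:N, 4:C, 6:C, 7:C, 8:N edges: (0,4,s); (0,8,d); (3,6,d); (6,0,d); (7,6,d)
final:
nodes: 0:C, 3:N, 4:C, 6:C, 7:C, 8:N
edges: (0,4,s); (0,8,d); (3,6,d); (6,0,d); (7,6,d)


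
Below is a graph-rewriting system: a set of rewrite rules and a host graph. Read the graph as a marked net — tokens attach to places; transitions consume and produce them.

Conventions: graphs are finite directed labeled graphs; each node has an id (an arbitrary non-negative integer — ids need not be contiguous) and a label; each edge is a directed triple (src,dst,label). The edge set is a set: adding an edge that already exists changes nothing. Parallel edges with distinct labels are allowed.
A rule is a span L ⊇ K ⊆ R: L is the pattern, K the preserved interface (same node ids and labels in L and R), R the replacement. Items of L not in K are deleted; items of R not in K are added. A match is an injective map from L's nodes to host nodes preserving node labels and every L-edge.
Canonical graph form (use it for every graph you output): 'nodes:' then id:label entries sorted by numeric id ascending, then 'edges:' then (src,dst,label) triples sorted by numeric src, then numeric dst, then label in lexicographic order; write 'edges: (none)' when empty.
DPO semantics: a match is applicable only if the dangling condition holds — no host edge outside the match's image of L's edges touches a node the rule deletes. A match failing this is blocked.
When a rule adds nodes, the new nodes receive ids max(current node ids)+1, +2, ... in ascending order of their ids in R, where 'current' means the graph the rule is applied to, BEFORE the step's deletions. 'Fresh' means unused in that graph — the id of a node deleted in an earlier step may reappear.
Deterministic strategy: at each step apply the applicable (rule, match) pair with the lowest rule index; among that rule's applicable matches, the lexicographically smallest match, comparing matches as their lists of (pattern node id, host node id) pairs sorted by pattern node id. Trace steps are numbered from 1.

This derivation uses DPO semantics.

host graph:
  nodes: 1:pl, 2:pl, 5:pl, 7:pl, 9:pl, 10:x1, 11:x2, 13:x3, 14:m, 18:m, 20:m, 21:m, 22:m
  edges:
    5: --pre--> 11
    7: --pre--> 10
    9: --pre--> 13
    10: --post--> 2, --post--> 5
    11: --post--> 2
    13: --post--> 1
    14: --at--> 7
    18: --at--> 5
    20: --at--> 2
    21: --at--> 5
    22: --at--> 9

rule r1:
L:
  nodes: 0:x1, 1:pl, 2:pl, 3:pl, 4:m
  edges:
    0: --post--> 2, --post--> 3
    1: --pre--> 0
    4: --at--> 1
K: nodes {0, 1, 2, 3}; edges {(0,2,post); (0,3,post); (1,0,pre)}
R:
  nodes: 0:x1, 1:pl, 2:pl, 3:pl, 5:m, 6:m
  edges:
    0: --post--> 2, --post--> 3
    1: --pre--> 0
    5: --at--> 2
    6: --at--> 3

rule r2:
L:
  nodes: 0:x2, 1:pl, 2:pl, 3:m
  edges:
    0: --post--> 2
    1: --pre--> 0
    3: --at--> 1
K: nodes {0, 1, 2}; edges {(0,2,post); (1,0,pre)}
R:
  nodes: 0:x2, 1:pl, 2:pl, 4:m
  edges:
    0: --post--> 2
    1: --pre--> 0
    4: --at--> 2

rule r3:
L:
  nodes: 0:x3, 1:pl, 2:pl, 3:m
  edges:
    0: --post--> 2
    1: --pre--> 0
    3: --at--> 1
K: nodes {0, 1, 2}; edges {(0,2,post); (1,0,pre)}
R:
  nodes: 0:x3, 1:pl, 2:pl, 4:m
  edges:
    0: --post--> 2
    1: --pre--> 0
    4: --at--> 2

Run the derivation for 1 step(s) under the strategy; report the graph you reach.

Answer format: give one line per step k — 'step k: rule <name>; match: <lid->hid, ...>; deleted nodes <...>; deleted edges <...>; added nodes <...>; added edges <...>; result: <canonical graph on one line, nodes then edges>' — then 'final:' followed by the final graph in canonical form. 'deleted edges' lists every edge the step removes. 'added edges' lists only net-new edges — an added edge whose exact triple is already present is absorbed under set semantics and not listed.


step 1: rule r1; match: 0->10, 1->7, 2->2, 3->5, 4->14; deleted nodes 14; deleted edges (14,7,at); added nodes 23, 24; added edges (23,2,at); (24,5,at); result: nodes: 1:pl, 2:pl, 5:pl, 7:pl, 9:pl, 10:x1, 11:x2, 13:x3, 18:m, 20:m, 21:m, 22:m, 23:m, 24:m edges: (5,11,pre); (7,10,pre); (9,13,pre); (10,2,post); (10,5,post); (11,2,post); (13,1,post); (18,5,at); (20,2,at); (21,5,at); (22,9,at); (23,2,at); (24,5,at)
final:
nodes: 1:pl, 2:pl, 5:pl, 7:pl, 9:pl, 10:x1, 11:x2, 13:x3, 18:m, 20:m, 21:m, 22:m, 23:m, 24:m
edges: (5,11,pre); (7,10,pre); (9,13,pre); (10,2,post); (10,5,post); (11,2,post); (13,1,post); (18,5,at); (20,2,at); (21,5,at); (22,9,at); (23,2,at); (24,5,at)


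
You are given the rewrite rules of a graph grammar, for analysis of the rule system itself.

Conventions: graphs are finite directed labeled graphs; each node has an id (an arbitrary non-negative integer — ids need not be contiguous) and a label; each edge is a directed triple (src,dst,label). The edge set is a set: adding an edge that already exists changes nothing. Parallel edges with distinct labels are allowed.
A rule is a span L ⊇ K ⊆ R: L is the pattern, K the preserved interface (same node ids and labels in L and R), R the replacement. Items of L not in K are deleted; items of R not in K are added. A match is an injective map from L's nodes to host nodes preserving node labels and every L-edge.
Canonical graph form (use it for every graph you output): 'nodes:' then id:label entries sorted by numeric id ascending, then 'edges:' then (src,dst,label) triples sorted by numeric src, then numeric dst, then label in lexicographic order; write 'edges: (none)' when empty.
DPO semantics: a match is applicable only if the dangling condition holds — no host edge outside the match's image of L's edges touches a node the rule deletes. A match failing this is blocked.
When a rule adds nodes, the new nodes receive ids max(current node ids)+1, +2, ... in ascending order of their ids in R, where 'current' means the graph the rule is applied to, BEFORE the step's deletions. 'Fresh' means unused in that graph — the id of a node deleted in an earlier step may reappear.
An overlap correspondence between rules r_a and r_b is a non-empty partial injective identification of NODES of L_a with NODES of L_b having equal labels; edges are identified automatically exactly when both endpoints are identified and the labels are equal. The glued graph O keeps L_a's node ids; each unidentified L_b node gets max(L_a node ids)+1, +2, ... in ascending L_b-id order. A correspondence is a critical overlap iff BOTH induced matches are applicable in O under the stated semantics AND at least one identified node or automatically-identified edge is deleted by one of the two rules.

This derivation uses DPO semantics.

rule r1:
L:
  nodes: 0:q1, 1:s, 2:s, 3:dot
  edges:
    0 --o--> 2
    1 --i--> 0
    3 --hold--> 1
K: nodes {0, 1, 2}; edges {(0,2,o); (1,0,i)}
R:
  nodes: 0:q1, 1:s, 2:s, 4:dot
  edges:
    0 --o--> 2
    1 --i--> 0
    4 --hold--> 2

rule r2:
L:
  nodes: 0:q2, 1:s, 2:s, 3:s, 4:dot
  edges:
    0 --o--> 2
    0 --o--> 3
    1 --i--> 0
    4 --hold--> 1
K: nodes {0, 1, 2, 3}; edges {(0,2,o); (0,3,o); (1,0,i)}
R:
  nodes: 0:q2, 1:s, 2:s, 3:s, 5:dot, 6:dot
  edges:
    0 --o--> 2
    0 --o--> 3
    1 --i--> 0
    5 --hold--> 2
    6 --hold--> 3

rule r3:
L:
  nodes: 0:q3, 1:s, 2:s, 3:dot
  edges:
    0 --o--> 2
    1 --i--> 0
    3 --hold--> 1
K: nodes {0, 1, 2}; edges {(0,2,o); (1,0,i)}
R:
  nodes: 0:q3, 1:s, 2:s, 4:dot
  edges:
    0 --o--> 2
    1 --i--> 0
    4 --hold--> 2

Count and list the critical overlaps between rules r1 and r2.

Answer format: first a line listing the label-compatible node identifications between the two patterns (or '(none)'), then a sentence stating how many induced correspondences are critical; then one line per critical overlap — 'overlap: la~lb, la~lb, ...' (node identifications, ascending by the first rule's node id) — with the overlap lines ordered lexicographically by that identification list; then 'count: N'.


label-compatible node identifications between L(r1) and L(r2): 1~1, 1~2, 1~3, 2~1, 2~2, 2~3, 3~4
3 of the induced correspondences are critical overlaps of r1 and r2.
overlap: 1~1, 2~2, 3~4
overlap: 1~1, 2~3, 3~4
overlap: 1~1, 3~4
count: 3


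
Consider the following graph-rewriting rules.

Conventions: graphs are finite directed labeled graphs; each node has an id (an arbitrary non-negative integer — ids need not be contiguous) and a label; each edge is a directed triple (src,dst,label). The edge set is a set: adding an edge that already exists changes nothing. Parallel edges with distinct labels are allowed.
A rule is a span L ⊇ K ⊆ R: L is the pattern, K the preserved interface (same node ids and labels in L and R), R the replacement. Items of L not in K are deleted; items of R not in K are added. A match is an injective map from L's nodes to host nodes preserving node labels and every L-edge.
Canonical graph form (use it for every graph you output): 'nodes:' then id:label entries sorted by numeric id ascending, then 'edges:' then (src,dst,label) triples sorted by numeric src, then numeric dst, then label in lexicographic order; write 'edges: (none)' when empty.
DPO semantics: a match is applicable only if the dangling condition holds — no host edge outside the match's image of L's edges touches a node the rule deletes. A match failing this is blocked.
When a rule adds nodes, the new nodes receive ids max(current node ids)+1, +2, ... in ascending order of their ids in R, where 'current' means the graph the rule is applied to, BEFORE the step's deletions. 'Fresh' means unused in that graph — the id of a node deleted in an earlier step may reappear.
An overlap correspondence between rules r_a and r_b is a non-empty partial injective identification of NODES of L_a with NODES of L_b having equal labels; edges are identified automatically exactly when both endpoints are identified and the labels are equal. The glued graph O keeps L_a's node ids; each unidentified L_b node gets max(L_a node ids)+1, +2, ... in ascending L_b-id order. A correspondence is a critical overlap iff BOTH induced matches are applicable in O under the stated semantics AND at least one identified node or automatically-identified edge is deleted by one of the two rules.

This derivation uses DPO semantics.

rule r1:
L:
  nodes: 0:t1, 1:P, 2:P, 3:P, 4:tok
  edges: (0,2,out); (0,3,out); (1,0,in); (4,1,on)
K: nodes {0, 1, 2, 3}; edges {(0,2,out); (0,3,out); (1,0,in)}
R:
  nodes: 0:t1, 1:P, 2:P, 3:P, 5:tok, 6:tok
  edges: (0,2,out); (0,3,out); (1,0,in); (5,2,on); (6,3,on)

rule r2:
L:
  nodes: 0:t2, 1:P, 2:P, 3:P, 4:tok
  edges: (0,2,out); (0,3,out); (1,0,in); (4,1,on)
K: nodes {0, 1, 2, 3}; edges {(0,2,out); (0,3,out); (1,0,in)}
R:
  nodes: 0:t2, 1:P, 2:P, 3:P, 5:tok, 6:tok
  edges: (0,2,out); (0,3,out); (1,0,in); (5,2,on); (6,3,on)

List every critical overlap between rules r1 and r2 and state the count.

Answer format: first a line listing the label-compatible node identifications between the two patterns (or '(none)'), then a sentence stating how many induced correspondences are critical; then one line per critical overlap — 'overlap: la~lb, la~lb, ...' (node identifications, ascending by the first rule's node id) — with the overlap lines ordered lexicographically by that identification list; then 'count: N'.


label-compatible node identifications between L(r1) and L(r2): 1~1, 1~2, 1~3, 2~1, 2~2, 2~3, 3~1, 3~2, 3~3, 4~4
7 of the induced correspondences are critical overlaps of r1 and r2.
overlap: 1~1, 2~2, 3~3, 4~4
overlap: 1~1, 2~2, 4~4
overlap: 1~1, 2~3, 3~2, 4~4
overlap: 1~1, 2~3, 4~4
overlap: 1~1, 3~2, 4~4
overlap: 1~1, 3~3, 4~4
overlap: 1~1, 4~4
count: 7
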